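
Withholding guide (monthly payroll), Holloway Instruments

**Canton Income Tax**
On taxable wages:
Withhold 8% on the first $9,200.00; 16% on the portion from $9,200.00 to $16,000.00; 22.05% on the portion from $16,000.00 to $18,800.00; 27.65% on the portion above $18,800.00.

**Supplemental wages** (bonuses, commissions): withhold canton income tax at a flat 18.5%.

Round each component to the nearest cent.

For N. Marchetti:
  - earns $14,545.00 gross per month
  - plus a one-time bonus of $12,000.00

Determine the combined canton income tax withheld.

Canton Income Tax: taxable = $14,545.00
  $736.00 + 16% × ($14,545.00 − $9,200.00) = $736.00 + 16% × $5,345.00 = $1,591.20
Supplemental (18.5% flat on bonus): 18.5% × $12,000.00 = $2,220.00
Total canton income tax: $1,591.20 + $2,220.00 = $3,811.20

$3,811.20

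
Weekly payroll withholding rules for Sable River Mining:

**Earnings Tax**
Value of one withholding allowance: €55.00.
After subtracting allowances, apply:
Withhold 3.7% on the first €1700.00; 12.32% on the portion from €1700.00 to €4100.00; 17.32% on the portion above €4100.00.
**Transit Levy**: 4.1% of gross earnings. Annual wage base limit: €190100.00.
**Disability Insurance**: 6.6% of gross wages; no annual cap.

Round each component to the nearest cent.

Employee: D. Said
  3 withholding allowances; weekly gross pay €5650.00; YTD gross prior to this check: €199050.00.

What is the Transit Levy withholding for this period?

€0.00

Transit Levy: YTD €199050.00 ≥ cap €190100.00 → €0.00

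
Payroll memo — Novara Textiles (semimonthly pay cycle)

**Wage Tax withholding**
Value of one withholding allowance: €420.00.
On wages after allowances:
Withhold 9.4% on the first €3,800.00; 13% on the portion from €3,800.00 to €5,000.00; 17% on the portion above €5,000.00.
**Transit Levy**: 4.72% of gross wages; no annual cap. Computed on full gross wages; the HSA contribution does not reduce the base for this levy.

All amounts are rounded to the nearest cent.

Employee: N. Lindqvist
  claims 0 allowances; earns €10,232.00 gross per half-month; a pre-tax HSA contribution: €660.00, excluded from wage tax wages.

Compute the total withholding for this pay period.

Wage Tax: taxable = €10,232.00 − €660.00 = €9,572.00
  €513.20 + 17% × (€9,572.00 − €5,000.00) = €513.20 + 17% × €4,572.00 = €1,290.44
Transit Levy: 4.72% × €10,232.00 = €482.95
Total: €1,290.44 + €482.95 = €1,773.39

€1,773.39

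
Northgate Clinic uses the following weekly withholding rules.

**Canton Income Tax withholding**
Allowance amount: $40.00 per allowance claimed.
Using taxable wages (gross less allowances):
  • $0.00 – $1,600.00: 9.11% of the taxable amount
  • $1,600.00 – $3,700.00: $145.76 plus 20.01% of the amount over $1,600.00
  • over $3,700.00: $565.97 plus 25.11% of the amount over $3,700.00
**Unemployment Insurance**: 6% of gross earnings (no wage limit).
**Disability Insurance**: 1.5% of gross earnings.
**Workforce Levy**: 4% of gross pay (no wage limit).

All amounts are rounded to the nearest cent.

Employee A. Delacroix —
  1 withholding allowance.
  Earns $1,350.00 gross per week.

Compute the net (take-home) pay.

Canton Income Tax: taxable = $1,350.00 − 1×$40.00 = $1,310.00
  9.11% × $1,310.00 = $119.34
Unemployment Insurance: 6% × $1,350.00 = $81.00
Disability Insurance: 1.5% × $1,350.00 = $20.25
Workforce Levy: 4% × $1,350.00 = $54.00
Total withheld: $119.34 + $81.00 + $20.25 + $54.00 = $274.59
Net pay: $1,350.00 − $274.59 = $1,075.41

$1,075.41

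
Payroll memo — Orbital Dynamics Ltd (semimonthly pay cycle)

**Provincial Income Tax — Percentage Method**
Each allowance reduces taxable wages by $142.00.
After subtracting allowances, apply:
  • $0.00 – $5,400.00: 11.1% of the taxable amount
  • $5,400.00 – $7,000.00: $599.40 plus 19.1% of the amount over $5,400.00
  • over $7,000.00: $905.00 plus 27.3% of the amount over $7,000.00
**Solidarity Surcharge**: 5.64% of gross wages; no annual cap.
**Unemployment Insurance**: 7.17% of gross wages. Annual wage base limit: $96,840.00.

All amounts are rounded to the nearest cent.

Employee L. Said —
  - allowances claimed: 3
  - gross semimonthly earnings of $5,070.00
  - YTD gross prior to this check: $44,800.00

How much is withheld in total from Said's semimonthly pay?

$1,164.95

Provincial Income Tax: taxable = $5,070.00 − 3×$142.00 = $4,644.00
  11.1% × $4,644.00 = $515.48
Solidarity Surcharge: 5.64% × $5,070.00 = $285.95
Unemployment Insurance: 7.17% × $5,070.00 = $363.52
Total: $515.48 + $285.95 + $363.52 = $1,164.95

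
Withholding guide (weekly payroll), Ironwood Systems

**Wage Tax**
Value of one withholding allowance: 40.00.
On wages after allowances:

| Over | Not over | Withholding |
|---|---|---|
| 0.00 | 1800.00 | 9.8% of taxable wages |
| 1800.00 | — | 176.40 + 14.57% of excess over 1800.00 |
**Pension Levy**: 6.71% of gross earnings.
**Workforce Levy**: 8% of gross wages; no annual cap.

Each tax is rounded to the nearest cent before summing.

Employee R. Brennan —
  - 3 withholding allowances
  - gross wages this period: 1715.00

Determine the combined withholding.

408.59

Wage Tax: taxable = 1715.00 − 3×40.00 = 1595.00
  9.8% × 1595.00 = 156.31
Pension Levy: 6.71% × 1715.00 = 115.08
Workforce Levy: 8% × 1715.00 = 137.20
Total: 156.31 + 115.08 + 137.20 = 408.59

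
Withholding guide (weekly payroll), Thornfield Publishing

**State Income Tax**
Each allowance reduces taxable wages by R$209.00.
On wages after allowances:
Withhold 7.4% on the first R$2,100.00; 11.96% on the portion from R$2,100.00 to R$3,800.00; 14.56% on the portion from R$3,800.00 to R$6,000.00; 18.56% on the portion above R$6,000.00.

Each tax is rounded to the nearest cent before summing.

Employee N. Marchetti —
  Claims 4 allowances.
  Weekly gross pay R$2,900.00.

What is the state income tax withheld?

R$152.74

State Income Tax: taxable = R$2,900.00 − 4×R$209.00 = R$2,064.00
  7.4% × R$2,064.00 = R$152.74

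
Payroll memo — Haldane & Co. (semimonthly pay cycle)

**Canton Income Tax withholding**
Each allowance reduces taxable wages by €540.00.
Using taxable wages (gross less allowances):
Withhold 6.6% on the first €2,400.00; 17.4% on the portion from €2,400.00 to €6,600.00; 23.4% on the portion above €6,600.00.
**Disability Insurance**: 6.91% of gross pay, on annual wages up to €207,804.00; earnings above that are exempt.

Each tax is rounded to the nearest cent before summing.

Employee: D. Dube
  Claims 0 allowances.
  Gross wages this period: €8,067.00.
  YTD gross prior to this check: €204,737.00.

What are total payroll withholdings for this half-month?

Canton Income Tax: taxable = €8,067.00
  €889.20 + 23.4% × (€8,067.00 − €6,600.00) = €889.20 + 23.4% × €1,467.00 = €1,232.48
Disability Insurance: cap €207,804.00 − YTD €204,737.00 = €3,067.00 subject; 6.91% × €3,067.00 = €211.93
Total: €1,232.48 + €211.93 = €1,444.41

€1,444.41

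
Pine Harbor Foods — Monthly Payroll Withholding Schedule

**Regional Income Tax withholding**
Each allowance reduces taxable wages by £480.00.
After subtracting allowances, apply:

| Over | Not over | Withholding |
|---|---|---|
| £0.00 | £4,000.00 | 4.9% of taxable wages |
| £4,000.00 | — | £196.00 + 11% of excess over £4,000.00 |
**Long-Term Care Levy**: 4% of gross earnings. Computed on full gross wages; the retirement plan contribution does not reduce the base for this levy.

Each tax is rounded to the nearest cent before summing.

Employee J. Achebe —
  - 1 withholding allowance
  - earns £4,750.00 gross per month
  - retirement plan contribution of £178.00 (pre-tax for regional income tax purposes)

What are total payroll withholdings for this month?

£396.12

Regional Income Tax: taxable = £4,750.00 − £178.00 − 1×£480.00 = £4,092.00
  £196.00 + 11% × (£4,092.00 − £4,000.00) = £196.00 + 11% × £92.00 = £206.12
Long-Term Care Levy: 4% × £4,750.00 = £190.00
Total: £206.12 + £190.00 = £396.12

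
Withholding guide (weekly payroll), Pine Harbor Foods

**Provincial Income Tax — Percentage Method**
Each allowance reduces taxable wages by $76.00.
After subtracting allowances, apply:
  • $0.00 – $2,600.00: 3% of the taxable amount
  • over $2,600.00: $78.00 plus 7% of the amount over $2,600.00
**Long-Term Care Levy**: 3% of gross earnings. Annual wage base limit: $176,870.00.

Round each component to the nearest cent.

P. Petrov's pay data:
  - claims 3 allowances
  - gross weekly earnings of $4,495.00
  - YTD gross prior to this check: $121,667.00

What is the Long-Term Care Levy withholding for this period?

Long-Term Care Levy: 3% × $4,495.00 = $134.85

$134.85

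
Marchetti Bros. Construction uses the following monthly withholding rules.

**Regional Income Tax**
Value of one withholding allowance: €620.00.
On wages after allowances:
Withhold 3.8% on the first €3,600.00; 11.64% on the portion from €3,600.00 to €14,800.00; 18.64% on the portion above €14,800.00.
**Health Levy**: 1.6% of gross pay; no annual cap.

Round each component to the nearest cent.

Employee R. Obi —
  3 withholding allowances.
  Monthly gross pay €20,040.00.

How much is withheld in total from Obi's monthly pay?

€2,391.15

Regional Income Tax: taxable = €20,040.00 − 3×€620.00 = €18,180.00
  €1,440.48 + 18.64% × (€18,180.00 − €14,800.00) = €1,440.48 + 18.64% × €3,380.00 = €2,070.51
Health Levy: 1.6% × €20,040.00 = €320.64
Total: €2,070.51 + €320.64 = €2,391.15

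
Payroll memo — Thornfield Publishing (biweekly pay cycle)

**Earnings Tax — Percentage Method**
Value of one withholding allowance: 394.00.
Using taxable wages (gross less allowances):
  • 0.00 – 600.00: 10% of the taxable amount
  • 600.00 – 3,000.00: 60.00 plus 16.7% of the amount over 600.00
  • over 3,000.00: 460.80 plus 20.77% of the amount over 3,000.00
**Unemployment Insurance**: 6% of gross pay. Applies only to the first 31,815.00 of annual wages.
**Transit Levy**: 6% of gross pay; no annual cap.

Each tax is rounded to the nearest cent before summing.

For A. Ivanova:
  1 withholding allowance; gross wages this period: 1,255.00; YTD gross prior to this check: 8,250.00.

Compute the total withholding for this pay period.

Earnings Tax: taxable = 1,255.00 − 1×394.00 = 861.00
  60.00 + 16.7% × (861.00 − 600.00) = 60.00 + 16.7% × 261.00 = 103.59
Unemployment Insurance: 6% × 1,255.00 = 75.30
Transit Levy: 6% × 1,255.00 = 75.30
Total: 103.59 + 75.30 + 75.30 = 254.19

254.19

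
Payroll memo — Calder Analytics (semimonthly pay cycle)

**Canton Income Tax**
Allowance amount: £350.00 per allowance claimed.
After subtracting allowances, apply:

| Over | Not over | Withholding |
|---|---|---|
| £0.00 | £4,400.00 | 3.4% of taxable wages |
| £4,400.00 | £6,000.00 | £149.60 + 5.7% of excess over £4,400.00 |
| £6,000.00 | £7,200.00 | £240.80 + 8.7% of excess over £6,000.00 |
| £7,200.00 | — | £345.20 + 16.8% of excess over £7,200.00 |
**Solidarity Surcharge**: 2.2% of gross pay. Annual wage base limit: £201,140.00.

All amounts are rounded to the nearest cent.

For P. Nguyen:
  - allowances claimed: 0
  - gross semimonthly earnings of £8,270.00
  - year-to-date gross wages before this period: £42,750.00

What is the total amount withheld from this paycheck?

£706.90

Canton Income Tax: taxable = £8,270.00
  £345.20 + 16.8% × (£8,270.00 − £7,200.00) = £345.20 + 16.8% × £1,070.00 = £524.96
Solidarity Surcharge: 2.2% × £8,270.00 = £181.94
Total: £524.96 + £181.94 = £706.90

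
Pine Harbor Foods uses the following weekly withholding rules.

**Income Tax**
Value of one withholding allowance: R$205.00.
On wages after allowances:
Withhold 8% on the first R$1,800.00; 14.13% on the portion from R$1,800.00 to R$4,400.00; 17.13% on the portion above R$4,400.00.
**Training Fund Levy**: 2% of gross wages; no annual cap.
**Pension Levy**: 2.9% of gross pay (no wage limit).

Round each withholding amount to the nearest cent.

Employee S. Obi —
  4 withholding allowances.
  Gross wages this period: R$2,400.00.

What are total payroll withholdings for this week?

R$244.00

Income Tax: taxable = R$2,400.00 − 4×R$205.00 = R$1,580.00
  8% × R$1,580.00 = R$126.40
Training Fund Levy: 2% × R$2,400.00 = R$48.00
Pension Levy: 2.9% × R$2,400.00 = R$69.60
Total: R$126.40 + R$48.00 + R$69.60 = R$244.00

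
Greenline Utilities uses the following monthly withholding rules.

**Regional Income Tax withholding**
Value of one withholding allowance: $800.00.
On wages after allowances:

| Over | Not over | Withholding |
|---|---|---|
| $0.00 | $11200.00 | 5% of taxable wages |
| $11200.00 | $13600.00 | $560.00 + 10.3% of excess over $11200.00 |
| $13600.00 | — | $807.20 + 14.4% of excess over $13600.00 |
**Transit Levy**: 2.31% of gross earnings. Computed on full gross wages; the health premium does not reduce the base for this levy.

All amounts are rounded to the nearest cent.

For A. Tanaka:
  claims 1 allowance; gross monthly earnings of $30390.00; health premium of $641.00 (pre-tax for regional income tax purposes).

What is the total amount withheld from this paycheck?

$3719.47

Regional Income Tax: taxable = $30390.00 − $641.00 − 1×$800.00 = $28949.00
  $807.20 + 14.4% × ($28949.00 − $13600.00) = $807.20 + 14.4% × $15349.00 = $3017.46
Transit Levy: 2.31% × $30390.00 = $702.01
Total: $3017.46 + $702.01 = $3719.47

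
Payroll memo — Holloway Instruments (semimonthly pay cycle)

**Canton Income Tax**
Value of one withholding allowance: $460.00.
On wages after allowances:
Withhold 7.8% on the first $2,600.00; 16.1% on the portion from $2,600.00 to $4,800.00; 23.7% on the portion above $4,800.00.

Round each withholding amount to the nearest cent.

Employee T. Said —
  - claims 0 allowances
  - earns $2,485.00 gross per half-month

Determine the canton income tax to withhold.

Canton Income Tax: taxable = $2,485.00
  7.8% × $2,485.00 = $193.83

$193.83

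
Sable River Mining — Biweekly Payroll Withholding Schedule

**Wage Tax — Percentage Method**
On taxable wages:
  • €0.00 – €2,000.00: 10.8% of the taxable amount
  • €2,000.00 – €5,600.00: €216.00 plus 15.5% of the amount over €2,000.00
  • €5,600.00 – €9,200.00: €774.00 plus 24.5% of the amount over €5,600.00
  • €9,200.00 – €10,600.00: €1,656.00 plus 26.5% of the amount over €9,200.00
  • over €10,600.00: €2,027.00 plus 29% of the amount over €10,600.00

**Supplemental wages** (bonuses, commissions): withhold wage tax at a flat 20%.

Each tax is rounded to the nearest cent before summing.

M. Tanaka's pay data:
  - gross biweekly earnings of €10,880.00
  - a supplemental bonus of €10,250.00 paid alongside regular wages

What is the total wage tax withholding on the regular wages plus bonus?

Wage Tax: taxable = €10,880.00
  €2,027.00 + 29% × (€10,880.00 − €10,600.00) = €2,027.00 + 29% × €280.00 = €2,108.20
Supplemental (20% flat on bonus): 20% × €10,250.00 = €2,050.00
Total wage tax: €2,108.20 + €2,050.00 = €4,158.20

€4,158.20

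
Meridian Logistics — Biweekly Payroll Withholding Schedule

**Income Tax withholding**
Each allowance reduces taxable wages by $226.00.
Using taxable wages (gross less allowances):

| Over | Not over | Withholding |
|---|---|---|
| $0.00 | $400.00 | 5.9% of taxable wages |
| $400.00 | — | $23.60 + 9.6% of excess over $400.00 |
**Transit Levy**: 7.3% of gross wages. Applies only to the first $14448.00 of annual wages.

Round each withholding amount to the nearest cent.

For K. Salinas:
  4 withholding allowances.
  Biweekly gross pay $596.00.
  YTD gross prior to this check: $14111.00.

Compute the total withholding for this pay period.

Income Tax: taxable = $596.00 − 4×$226.00 = $-308.00
  Taxable ≤ 0 → $0.00
Transit Levy: cap $14448.00 − YTD $14111.00 = $337.00 subject; 7.3% × $337.00 = $24.60
Total: $0.00 + $24.60 = $24.60

$24.60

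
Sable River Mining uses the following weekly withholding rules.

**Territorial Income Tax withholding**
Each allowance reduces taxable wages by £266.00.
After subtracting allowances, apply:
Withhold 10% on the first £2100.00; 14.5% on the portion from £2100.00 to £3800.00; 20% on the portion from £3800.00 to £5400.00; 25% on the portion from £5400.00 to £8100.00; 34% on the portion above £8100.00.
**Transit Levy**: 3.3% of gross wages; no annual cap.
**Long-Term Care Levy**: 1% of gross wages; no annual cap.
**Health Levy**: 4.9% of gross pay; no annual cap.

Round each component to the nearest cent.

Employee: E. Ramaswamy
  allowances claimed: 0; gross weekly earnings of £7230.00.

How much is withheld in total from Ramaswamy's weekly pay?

Territorial Income Tax: taxable = £7230.00
  £776.50 + 25% × (£7230.00 − £5400.00) = £776.50 + 25% × £1830.00 = £1234.00
Transit Levy: 3.3% × £7230.00 = £238.59
Long-Term Care Levy: 1% × £7230.00 = £72.30
Health Levy: 4.9% × £7230.00 = £354.27
Total: £1234.00 + £238.59 + £72.30 + £354.27 = £1899.16

£1899.16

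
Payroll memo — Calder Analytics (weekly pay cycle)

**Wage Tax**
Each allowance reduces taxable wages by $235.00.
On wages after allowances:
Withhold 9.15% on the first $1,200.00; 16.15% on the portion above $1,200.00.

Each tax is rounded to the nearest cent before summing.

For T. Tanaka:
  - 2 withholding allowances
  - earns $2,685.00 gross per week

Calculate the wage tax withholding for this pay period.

$273.72

Wage Tax: taxable = $2,685.00 − 2×$235.00 = $2,215.00
  $109.80 + 16.15% × ($2,215.00 − $1,200.00) = $109.80 + 16.15% × $1,015.00 = $273.72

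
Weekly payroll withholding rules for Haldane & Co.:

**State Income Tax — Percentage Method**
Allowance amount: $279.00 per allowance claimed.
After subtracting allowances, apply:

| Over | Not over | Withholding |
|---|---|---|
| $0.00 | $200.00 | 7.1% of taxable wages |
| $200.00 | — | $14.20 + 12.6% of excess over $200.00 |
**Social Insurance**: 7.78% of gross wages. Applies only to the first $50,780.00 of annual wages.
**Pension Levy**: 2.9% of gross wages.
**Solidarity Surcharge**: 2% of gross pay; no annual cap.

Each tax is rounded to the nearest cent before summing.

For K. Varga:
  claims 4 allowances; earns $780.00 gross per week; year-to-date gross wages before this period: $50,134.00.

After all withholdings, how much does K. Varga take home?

State Income Tax: taxable = $780.00 − 4×$279.00 = $-336.00
  Taxable ≤ 0 → $0.00
Social Insurance: cap $50,780.00 − YTD $50,134.00 = $646.00 subject; 7.78% × $646.00 = $50.26
Pension Levy: 2.9% × $780.00 = $22.62
Solidarity Surcharge: 2% × $780.00 = $15.60
Total withheld: $0.00 + $50.26 + $22.62 + $15.60 = $88.48
Net pay: $780.00 − $88.48 = $691.52

$691.52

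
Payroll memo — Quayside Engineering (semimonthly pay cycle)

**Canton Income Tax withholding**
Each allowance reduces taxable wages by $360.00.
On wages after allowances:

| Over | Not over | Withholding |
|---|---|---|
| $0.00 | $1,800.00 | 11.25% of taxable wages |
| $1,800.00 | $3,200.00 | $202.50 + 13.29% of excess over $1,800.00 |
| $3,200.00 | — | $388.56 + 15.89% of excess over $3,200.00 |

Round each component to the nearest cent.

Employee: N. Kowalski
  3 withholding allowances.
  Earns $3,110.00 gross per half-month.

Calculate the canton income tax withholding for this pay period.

Canton Income Tax: taxable = $3,110.00 − 3×$360.00 = $2,030.00
  $202.50 + 13.29% × ($2,030.00 − $1,800.00) = $202.50 + 13.29% × $230.00 = $233.07

$233.07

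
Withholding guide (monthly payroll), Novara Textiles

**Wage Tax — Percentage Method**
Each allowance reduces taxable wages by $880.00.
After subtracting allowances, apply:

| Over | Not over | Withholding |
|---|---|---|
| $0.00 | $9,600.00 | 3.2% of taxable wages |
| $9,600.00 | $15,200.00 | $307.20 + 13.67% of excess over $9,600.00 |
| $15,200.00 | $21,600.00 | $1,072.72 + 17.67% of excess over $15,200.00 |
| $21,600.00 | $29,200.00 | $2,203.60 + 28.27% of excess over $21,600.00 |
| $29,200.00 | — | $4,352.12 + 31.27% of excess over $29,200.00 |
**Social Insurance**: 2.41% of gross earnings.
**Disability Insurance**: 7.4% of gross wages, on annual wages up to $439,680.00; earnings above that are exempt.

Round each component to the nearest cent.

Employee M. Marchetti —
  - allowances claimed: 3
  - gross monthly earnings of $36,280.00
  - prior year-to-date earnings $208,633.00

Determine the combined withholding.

$9,299.58

Wage Tax: taxable = $36,280.00 − 3×$880.00 = $33,640.00
  $4,352.12 + 31.27% × ($33,640.00 − $29,200.00) = $4,352.12 + 31.27% × $4,440.00 = $5,740.51
Social Insurance: 2.41% × $36,280.00 = $874.35
Disability Insurance: 7.4% × $36,280.00 = $2,684.72
Total: $5,740.51 + $874.35 + $2,684.72 = $9,299.58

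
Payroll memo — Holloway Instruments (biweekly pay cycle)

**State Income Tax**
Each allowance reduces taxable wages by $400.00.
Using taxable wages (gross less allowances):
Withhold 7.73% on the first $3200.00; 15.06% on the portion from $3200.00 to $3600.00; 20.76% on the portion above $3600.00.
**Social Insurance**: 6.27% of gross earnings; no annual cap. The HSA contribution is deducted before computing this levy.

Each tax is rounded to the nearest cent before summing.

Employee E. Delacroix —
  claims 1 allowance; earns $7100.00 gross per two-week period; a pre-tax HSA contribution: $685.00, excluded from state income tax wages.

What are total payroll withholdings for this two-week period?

$1211.17

State Income Tax: taxable = $7100.00 − $685.00 − 1×$400.00 = $6015.00
  $307.60 + 20.76% × ($6015.00 − $3600.00) = $307.60 + 20.76% × $2415.00 = $808.95
Social Insurance: 6.27% × $6415.00 = $402.22
Total: $808.95 + $402.22 = $1211.17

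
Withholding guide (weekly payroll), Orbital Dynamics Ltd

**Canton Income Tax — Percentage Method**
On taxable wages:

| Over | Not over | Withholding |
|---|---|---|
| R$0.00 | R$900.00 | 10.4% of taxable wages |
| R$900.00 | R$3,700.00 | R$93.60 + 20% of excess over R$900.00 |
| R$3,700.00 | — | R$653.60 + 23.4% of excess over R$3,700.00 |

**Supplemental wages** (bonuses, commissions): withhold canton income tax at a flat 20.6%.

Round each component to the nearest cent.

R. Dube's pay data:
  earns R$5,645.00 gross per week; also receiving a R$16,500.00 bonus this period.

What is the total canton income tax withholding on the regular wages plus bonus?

R$4,507.73

Canton Income Tax: taxable = R$5,645.00
  R$653.60 + 23.4% × (R$5,645.00 − R$3,700.00) = R$653.60 + 23.4% × R$1,945.00 = R$1,108.73
Supplemental (20.6% flat on bonus): 20.6% × R$16,500.00 = R$3,399.00
Total canton income tax: R$1,108.73 + R$3,399.00 = R$4,507.73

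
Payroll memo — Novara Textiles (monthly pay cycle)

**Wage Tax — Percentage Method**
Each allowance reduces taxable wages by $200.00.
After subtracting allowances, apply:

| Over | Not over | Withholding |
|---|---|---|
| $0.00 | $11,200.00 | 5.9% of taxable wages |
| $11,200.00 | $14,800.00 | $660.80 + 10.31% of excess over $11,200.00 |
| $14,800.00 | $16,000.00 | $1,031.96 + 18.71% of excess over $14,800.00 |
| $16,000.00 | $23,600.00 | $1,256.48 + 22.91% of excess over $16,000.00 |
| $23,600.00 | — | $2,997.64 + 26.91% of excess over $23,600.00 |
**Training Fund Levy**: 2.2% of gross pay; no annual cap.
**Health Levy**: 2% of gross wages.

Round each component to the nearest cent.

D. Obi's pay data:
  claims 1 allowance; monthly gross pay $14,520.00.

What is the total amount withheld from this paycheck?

Wage Tax: taxable = $14,520.00 − 1×$200.00 = $14,320.00
  $660.80 + 10.31% × ($14,320.00 − $11,200.00) = $660.80 + 10.31% × $3,120.00 = $982.47
Training Fund Levy: 2.2% × $14,520.00 = $319.44
Health Levy: 2% × $14,520.00 = $290.40
Total: $982.47 + $319.44 + $290.40 = $1,592.31

$1,592.31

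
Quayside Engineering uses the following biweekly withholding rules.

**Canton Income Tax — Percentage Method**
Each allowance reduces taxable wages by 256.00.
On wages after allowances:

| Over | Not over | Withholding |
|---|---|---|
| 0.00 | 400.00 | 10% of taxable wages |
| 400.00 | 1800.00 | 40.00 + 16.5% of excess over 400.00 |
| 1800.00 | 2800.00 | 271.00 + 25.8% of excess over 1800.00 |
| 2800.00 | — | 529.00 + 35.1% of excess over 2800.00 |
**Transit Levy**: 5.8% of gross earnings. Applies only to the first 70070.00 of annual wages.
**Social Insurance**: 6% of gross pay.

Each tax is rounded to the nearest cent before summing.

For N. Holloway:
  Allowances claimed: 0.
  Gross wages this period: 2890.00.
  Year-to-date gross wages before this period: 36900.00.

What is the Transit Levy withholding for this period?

Transit Levy: 5.8% × 2890.00 = 167.62

167.62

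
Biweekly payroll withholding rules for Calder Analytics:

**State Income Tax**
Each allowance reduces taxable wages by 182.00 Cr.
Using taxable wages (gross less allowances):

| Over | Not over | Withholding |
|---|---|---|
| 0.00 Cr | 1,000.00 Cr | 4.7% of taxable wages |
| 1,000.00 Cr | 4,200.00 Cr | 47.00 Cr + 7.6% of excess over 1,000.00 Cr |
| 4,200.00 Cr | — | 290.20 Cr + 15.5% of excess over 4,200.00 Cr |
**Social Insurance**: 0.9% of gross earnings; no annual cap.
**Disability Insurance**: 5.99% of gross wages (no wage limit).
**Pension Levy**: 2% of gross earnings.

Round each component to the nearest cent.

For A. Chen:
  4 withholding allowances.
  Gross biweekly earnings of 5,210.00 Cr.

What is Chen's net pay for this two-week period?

State Income Tax: taxable = 5,210.00 Cr − 4×182.00 Cr = 4,482.00 Cr
  290.20 Cr + 15.5% × (4,482.00 Cr − 4,200.00 Cr) = 290.20 Cr + 15.5% × 282.00 Cr = 333.91 Cr
Social Insurance: 0.9% × 5,210.00 Cr = 46.89 Cr
Disability Insurance: 5.99% × 5,210.00 Cr = 312.08 Cr
Pension Levy: 2% × 5,210.00 Cr = 104.20 Cr
Total withheld: 333.91 Cr + 46.89 Cr + 312.08 Cr + 104.20 Cr = 797.08 Cr
Net pay: 5,210.00 Cr − 797.08 Cr = 4,412.92 Cr

4,412.92 Cr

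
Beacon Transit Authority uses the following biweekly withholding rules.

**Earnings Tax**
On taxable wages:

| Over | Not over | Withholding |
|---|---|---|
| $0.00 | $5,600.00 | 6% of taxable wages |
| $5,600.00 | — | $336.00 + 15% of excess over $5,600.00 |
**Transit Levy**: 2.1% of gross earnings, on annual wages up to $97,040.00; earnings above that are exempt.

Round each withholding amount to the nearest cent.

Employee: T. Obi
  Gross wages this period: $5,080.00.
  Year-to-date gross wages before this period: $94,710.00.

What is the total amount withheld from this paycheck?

Earnings Tax: taxable = $5,080.00
  6% × $5,080.00 = $304.80
Transit Levy: cap $97,040.00 − YTD $94,710.00 = $2,330.00 subject; 2.1% × $2,330.00 = $48.93
Total: $304.80 + $48.93 = $353.73

$353.73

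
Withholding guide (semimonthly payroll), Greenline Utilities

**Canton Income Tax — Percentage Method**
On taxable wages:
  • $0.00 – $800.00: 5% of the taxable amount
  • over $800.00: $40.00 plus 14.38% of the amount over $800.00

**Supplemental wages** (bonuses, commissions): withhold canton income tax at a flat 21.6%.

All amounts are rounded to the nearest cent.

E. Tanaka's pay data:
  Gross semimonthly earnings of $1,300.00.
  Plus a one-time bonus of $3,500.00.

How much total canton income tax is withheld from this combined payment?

$867.90

Canton Income Tax: taxable = $1,300.00
  $40.00 + 14.38% × ($1,300.00 − $800.00) = $40.00 + 14.38% × $500.00 = $111.90
Supplemental (21.6% flat on bonus): 21.6% × $3,500.00 = $756.00
Total canton income tax: $111.90 + $756.00 = $867.90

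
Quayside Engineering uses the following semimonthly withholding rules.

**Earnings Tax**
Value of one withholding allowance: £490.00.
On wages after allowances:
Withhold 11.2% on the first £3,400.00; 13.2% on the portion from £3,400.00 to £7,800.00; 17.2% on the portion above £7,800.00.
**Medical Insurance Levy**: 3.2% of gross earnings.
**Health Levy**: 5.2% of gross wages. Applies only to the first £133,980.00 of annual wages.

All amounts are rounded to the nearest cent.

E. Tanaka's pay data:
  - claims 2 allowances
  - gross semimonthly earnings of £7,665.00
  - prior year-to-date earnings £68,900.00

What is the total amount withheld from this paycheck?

£1,458.28

Earnings Tax: taxable = £7,665.00 − 2×£490.00 = £6,685.00
  £380.80 + 13.2% × (£6,685.00 − £3,400.00) = £380.80 + 13.2% × £3,285.00 = £814.42
Medical Insurance Levy: 3.2% × £7,665.00 = £245.28
Health Levy: 5.2% × £7,665.00 = £398.58
Total: £814.42 + £245.28 + £398.58 = £1,458.28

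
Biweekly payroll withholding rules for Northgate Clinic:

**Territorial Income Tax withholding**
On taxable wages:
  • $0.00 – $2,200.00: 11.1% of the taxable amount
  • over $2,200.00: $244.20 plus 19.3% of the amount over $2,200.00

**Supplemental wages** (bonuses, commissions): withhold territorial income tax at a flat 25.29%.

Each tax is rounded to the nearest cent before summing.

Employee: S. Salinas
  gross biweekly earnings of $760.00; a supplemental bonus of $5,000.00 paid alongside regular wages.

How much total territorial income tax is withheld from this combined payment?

$1,348.86

Territorial Income Tax: taxable = $760.00
  11.1% × $760.00 = $84.36
Supplemental (25.29% flat on bonus): 25.29% × $5,000.00 = $1,264.50
Total territorial income tax: $84.36 + $1,264.50 = $1,348.86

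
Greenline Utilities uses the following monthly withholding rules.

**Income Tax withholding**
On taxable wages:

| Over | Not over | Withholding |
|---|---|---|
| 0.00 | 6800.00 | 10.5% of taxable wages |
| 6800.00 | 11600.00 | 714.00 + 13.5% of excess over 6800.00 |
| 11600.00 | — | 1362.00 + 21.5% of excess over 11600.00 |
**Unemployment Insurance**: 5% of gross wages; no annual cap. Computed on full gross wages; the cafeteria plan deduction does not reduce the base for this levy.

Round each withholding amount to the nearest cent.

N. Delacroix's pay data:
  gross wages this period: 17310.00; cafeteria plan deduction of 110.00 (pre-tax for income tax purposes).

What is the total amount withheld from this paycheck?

3431.50

Income Tax: taxable = 17310.00 − 110.00 = 17200.00
  1362.00 + 21.5% × (17200.00 − 11600.00) = 1362.00 + 21.5% × 5600.00 = 2566.00
Unemployment Insurance: 5% × 17310.00 = 865.50
Total: 2566.00 + 865.50 = 3431.50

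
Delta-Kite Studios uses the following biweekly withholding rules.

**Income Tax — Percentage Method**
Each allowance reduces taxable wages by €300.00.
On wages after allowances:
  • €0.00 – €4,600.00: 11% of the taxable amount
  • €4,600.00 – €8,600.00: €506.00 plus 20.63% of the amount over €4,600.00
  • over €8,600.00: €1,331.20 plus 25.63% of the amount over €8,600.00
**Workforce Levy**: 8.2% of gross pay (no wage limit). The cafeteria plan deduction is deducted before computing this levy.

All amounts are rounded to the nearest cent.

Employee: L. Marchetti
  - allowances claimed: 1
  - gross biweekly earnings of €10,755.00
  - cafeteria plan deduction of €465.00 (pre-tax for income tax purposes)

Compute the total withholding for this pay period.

Income Tax: taxable = €10,755.00 − €465.00 − 1×€300.00 = €9,990.00
  €1,331.20 + 25.63% × (€9,990.00 − €8,600.00) = €1,331.20 + 25.63% × €1,390.00 = €1,687.46
Workforce Levy: 8.2% × €10,290.00 = €843.78
Total: €1,687.46 + €843.78 = €2,531.24

€2,531.24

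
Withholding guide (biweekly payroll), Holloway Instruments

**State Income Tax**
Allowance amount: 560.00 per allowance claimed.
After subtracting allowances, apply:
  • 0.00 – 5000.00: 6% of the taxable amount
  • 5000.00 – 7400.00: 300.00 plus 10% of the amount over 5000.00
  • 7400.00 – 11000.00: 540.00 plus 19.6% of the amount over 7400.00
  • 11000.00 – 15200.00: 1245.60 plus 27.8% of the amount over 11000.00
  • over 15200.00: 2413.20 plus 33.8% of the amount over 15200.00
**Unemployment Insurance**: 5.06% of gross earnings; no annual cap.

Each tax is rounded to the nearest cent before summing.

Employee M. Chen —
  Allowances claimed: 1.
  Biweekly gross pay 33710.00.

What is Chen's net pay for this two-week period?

23523.97

State Income Tax: taxable = 33710.00 − 1×560.00 = 33150.00
  2413.20 + 33.8% × (33150.00 − 15200.00) = 2413.20 + 33.8% × 17950.00 = 8480.30
Unemployment Insurance: 5.06% × 33710.00 = 1705.73
Total withheld: 8480.30 + 1705.73 = 10186.03
Net pay: 33710.00 − 10186.03 = 23523.97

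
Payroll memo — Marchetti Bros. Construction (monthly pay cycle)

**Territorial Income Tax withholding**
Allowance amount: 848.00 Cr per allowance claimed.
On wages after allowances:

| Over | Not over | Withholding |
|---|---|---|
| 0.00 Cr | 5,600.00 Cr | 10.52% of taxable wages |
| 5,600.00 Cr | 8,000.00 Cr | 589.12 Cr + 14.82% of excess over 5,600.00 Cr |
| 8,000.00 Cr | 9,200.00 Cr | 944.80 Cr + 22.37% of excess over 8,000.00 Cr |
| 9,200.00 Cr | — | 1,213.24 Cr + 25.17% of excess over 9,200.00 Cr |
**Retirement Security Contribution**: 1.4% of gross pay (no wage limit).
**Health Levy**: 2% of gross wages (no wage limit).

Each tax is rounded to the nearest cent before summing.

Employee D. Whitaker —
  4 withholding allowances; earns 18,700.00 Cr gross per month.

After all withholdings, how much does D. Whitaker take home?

15,313.58 Cr

Territorial Income Tax: taxable = 18,700.00 Cr − 4×848.00 Cr = 15,308.00 Cr
  1,213.24 Cr + 25.17% × (15,308.00 Cr − 9,200.00 Cr) = 1,213.24 Cr + 25.17% × 6,108.00 Cr = 2,750.62 Cr
Retirement Security Contribution: 1.4% × 18,700.00 Cr = 261.80 Cr
Health Levy: 2% × 18,700.00 Cr = 374.00 Cr
Total withheld: 2,750.62 Cr + 261.80 Cr + 374.00 Cr = 3,386.42 Cr
Net pay: 18,700.00 Cr − 3,386.42 Cr = 15,313.58 Cr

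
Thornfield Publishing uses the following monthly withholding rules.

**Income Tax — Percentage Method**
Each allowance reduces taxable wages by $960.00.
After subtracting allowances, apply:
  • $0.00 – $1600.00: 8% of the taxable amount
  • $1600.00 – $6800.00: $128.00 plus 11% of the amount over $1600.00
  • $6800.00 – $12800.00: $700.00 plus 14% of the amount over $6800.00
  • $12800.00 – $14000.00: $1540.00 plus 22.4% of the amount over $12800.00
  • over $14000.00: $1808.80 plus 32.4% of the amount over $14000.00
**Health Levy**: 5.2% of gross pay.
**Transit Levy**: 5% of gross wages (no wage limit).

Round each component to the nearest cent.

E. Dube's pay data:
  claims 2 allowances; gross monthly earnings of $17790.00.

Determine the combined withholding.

Income Tax: taxable = $17790.00 − 2×$960.00 = $15870.00
  $1808.80 + 32.4% × ($15870.00 − $14000.00) = $1808.80 + 32.4% × $1870.00 = $2414.68
Health Levy: 5.2% × $17790.00 = $925.08
Transit Levy: 5% × $17790.00 = $889.50
Total: $2414.68 + $925.08 + $889.50 = $4229.26

$4229.26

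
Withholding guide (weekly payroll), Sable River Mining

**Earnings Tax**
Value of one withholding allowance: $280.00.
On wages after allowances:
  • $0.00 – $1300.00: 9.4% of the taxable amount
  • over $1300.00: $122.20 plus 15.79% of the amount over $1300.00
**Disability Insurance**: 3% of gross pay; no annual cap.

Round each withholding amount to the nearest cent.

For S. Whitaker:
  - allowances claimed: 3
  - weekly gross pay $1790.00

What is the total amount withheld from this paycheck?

Earnings Tax: taxable = $1790.00 − 3×$280.00 = $950.00
  9.4% × $950.00 = $89.30
Disability Insurance: 3% × $1790.00 = $53.70
Total: $89.30 + $53.70 = $143.00

$143.00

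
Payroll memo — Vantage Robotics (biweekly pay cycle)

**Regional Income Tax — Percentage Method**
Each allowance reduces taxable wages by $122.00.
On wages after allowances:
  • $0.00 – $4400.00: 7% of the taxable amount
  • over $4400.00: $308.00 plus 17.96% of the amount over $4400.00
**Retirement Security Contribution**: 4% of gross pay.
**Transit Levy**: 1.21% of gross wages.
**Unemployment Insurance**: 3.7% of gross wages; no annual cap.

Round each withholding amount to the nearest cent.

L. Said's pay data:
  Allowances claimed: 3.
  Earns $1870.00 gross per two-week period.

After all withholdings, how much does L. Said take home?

$1598.10

Regional Income Tax: taxable = $1870.00 − 3×$122.00 = $1504.00
  7% × $1504.00 = $105.28
Retirement Security Contribution: 4% × $1870.00 = $74.80
Transit Levy: 1.21% × $1870.00 = $22.63
Unemployment Insurance: 3.7% × $1870.00 = $69.19
Total withheld: $105.28 + $74.80 + $22.63 + $69.19 = $271.90
Net pay: $1870.00 − $271.90 = $1598.10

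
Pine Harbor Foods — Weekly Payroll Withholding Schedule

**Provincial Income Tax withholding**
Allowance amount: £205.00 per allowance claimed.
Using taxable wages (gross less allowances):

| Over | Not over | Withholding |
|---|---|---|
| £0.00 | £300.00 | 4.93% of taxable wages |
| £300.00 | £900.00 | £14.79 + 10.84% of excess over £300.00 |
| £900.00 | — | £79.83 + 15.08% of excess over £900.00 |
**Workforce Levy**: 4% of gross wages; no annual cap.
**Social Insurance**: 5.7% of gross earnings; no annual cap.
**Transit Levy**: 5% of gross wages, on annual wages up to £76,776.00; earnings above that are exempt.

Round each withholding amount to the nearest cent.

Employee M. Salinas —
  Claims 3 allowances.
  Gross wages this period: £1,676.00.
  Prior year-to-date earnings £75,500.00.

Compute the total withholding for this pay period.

£330.48

Provincial Income Tax: taxable = £1,676.00 − 3×£205.00 = £1,061.00
  £79.83 + 15.08% × (£1,061.00 − £900.00) = £79.83 + 15.08% × £161.00 = £104.11
Workforce Levy: 4% × £1,676.00 = £67.04
Social Insurance: 5.7% × £1,676.00 = £95.53
Transit Levy: cap £76,776.00 − YTD £75,500.00 = £1,276.00 subject; 5% × £1,276.00 = £63.80
Total: £104.11 + £67.04 + £95.53 + £63.80 = £330.48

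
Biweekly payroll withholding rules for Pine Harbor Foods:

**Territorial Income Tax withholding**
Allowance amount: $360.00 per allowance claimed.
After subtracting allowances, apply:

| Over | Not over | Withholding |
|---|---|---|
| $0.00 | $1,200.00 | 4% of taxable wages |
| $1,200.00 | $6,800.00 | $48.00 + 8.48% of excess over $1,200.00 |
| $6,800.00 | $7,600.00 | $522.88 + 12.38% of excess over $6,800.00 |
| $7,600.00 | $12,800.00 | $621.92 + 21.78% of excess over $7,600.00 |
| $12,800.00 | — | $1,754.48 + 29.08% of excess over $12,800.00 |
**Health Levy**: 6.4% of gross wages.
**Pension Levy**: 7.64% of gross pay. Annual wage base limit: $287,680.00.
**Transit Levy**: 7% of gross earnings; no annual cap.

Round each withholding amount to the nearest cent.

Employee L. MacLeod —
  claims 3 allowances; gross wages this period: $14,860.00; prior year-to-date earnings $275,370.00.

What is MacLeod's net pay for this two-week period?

$9,888.82

Territorial Income Tax: taxable = $14,860.00 − 3×$360.00 = $13,780.00
  $1,754.48 + 29.08% × ($13,780.00 − $12,800.00) = $1,754.48 + 29.08% × $980.00 = $2,039.46
Health Levy: 6.4% × $14,860.00 = $951.04
Pension Levy: cap $287,680.00 − YTD $275,370.00 = $12,310.00 subject; 7.64% × $12,310.00 = $940.48
Transit Levy: 7% × $14,860.00 = $1,040.20
Total withheld: $2,039.46 + $951.04 + $940.48 + $1,040.20 = $4,971.18
Net pay: $14,860.00 − $4,971.18 = $9,888.82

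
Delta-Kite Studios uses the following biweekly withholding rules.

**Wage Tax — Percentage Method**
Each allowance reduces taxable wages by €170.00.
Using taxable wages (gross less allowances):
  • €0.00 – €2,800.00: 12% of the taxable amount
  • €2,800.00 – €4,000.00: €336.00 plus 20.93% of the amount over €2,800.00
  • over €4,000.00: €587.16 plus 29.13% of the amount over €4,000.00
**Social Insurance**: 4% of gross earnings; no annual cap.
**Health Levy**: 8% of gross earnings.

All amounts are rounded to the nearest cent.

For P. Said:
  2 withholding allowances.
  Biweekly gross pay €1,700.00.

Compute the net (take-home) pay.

Wage Tax: taxable = €1,700.00 − 2×€170.00 = €1,360.00
  12% × €1,360.00 = €163.20
Social Insurance: 4% × €1,700.00 = €68.00
Health Levy: 8% × €1,700.00 = €136.00
Total withheld: €163.20 + €68.00 + €136.00 = €367.20
Net pay: €1,700.00 − €367.20 = €1,332.80

€1,332.80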